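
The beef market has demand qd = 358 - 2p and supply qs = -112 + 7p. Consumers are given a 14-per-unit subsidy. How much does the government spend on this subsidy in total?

Government cost = 11564/3

Pre-subsidy: 358 - 2p = -112 + 7p gives p* = 470/9, q* = 2282/9.
With the rebate, buyers effectively pay pb = ps − 14, where ps is the price sellers receive.
Demand in terms of ps becomes qd = 358 − 2(ps − 14) = 386 - 2ps. Setting this equal to supply: 386 - 2ps = -112 + 7ps, so ps = 166/3.
Buyers pay pb = 166/3 − 14 = 124/3; q' = -112 + 7·(166/3) = 826/3.
Government outlay = subsidy × quantity = 14 × 826/3 = 11564/3.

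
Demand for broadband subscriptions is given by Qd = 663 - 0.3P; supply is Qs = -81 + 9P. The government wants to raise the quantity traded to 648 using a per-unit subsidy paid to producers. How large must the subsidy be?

At Q = 648, invert demand for the buyer price: Pb = (663 − 648)/0.3 = 50; invert supply for the seller price: Ps = (648 − (-81))/9 = 81.
The subsidy must fill the gap: s = Ps − Pb = 81 − 50 = 31.

Required subsidy s = 31 per unit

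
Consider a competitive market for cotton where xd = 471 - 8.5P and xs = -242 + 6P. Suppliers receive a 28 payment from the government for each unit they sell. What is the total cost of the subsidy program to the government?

Pre-subsidy: 471 - 8.5P = -242 + 6P gives P* = 1426/29, x* = 1538/29.
With the subsidy, sellers receive Ps = Pb + 28 for each unit, where Pb is the price buyers pay.
Supply in terms of Pb becomes xs = -242 + 6(Pb + 28) = -74 + 6Pb. Setting this equal to demand: 471 - 8.5Pb = -74 + 6Pb, so Pb = 1090/29.
Sellers receive Ps = 1090/29 + 28 = 1902/29; x' = 471 − 8.5·(1090/29) = 4394/29.
Government outlay = subsidy × quantity = 28 × 4394/29 = 123032/29.

Government cost = 123032/29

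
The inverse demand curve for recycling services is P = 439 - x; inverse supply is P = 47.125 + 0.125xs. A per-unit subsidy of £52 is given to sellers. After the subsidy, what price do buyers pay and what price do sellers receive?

Buyers pay 400/9; sellers receive 868/9

Pre-subsidy: 439 - x = 47.125 + 0.125x gives x* = 1045/3 and P* = 272/3.
With the subsidy, sellers receive Ps = Pb + 52 for each unit, where Pb is the price buyers pay.
On the curves, Pb = 439 - x and Ps = 47.125 + 0.125x; the wedge Ps − Pb = 52 gives 47.125 + 0.125x − (439 - x) = 52, so x' = 3551/9.
Then Pb = 439 − 1·(3551/9) = 400/9 and Ps = 47.125 + 0.125·(3551/9) = 868/9.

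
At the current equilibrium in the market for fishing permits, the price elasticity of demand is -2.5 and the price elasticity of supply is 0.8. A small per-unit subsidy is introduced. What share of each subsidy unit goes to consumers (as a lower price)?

For a small subsidy around the equilibrium, the benefit split depends on the relative slopes, which at a point are proportional to the elasticities.
Buyer share = εs/(εs + |εd|) = 0.8/(0.8 + 2.5) = 8/33; seller share = |εd|/(εs + |εd|) = 25/33.

Consumer share = 8/33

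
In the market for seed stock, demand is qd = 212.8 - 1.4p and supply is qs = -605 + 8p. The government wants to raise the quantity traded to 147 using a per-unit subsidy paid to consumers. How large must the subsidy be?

At q = 147, invert demand for the buyer price: pb = (212.8 − 147)/1.4 = 47; invert supply for the seller price: ps = (147 − (-605))/8 = 94.
The subsidy must fill the gap: s = ps − pb = 94 − 47 = 47.

Required subsidy s = 47 per unit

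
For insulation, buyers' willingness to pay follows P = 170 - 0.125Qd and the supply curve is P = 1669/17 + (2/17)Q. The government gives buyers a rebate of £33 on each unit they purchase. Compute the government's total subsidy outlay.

Pre-subsidy: 170 - 0.125Q = 1669/17 + (2/17)Q gives Q* = 296 and P* = 133.
With the rebate, buyers effectively pay Pb = Ps − 33, where Ps is the price sellers receive.
On the curves, Pb = 170 - 0.125Q and Ps = 1669/17 + (2/17)Q; the wedge Ps − Pb = 33 gives 1669/17 + (2/17)Q − (170 - 0.125Q) = 33, so Q' = 432.
Then Pb = 170 − 0.125·432 = 116 and Ps = 1669/17 + (2/17)·432 = 149.
Government outlay = subsidy × quantity = 33 × 432 = 14256.

Government cost = £14256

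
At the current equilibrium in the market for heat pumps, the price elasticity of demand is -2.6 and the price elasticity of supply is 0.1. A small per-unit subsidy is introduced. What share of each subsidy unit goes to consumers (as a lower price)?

For a small subsidy around the equilibrium, the benefit split depends on the relative slopes, which at a point are proportional to the elasticities.
Buyer share = εs/(εs + |εd|) = 0.1/(0.1 + 2.6) = 1/27; seller share = |εd|/(εs + |εd|) = 26/27.

Consumer share = 1/27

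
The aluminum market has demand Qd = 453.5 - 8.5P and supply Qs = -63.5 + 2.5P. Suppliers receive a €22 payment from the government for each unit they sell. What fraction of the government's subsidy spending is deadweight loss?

Pre-subsidy: 453.5 - 8.5P = -63.5 + 2.5P gives P* = 47, Q* = 54.
With the subsidy, sellers receive Ps = Pb + 22 for each unit, where Pb is the price buyers pay.
Supply in terms of Pb becomes Qs = -63.5 + 2.5(Pb + 22) = -8.5 + 2.5Pb. Setting this equal to demand: 453.5 - 8.5Pb = -8.5 + 2.5Pb, so Pb = 42.
Sellers receive Ps = 42 + 22 = 64; Q' = 453.5 − 8.5·42 = 96.5.
ΔCS = ½(54 + 96.5)(47 − 42) = 376.25; ΔPS = ½(54 + 96.5)(64 − 47) = 1279.25.
Government spending = 22 × 96.5 = 2123.
DWL = ½ × 22 × (96.5 − 54) = 467.5; fraction = 467.5 / 2123 = 85/386.

DWL / government spending = 85/386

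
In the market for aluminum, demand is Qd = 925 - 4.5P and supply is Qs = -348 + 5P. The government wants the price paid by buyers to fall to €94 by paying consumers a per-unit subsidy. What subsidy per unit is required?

Required subsidy s = €76 per unit

At a buyer price of 94, quantity demanded is 925 − 4.5·94 = 502.
Sellers supply 502 only when they receive Ps with -348 + 5·Ps = 502, i.e. Ps = 170.
s = Ps − Pb = 170 − 94 = 76.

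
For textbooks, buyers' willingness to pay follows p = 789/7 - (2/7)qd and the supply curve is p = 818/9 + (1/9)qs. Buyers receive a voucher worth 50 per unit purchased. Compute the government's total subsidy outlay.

Pre-subsidy: 789/7 - (2/7)q = 818/9 + (1/9)q gives q* = 55 and p* = 97.
With the rebate, buyers effectively pay pb = ps − 50, where ps is the price sellers receive.
On the curves, pb = 789/7 - (2/7)q and ps = 818/9 + (1/9)q; the wedge ps − pb = 50 gives 818/9 + (1/9)q − (789/7 - (2/7)q) = 50, so q' = 181.
Then pb = 789/7 − (2/7)·181 = 61 and ps = 818/9 + (1/9)·181 = 111.
Government outlay = subsidy × quantity = 50 × 181 = 9050.

Government cost = 9050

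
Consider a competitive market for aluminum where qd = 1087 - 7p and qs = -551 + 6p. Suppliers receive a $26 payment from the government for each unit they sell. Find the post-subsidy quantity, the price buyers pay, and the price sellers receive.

q' = 289; buyers pay $114; sellers receive $140

Pre-subsidy: 1087 - 7p = -551 + 6p gives p* = 126, q* = 205.
With the subsidy, sellers receive ps = pb + 26 for each unit, where pb is the price buyers pay.
Supply in terms of pb becomes qs = -551 + 6(pb + 26) = -395 + 6pb. Setting this equal to demand: 1087 - 7pb = -395 + 6pb, so pb = 114.
Sellers receive ps = 114 + 26 = 140; q' = 1087 − 7·114 = 289.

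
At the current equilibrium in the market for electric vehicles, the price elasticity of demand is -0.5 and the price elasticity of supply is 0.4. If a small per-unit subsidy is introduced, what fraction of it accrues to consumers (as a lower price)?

Consumer share = 4/9

For a small subsidy around the equilibrium, the benefit split depends on the relative slopes, which at a point are proportional to the elasticities.
Buyer share = εs/(εs + |εd|) = 0.4/(0.4 + 0.5) = 4/9; seller share = |εd|/(εs + |εd|) = 5/9.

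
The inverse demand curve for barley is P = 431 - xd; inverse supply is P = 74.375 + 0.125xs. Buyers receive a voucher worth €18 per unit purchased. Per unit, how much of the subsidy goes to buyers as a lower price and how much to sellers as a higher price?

Buyers gain €16 per unit; sellers gain €2 per unit

Pre-subsidy: 431 - x = 74.375 + 0.125x gives x* = 317 and P* = 114.
With the rebate, buyers effectively pay Pb = Ps − 18, where Ps is the price sellers receive.
On the curves, Pb = 431 - x and Ps = 74.375 + 0.125x; the wedge Ps − Pb = 18 gives 74.375 + 0.125x − (431 - x) = 18, so x' = 333.
Then Pb = 431 − 1·333 = 98 and Ps = 74.375 + 0.125·333 = 116.
Buyers' price falls by P* − Pb = 114 − 98 = 16; sellers' price rises by Ps − P* = 116 − 114 = 2.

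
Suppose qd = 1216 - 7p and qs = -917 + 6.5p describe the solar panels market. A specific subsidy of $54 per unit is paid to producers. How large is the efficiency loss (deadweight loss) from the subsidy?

Pre-subsidy: 1216 - 7p = -917 + 6.5p gives p* = 158, q* = 110.
With the subsidy, sellers receive ps = pb + 54 for each unit, where pb is the price buyers pay.
Supply in terms of pb becomes qs = -917 + 6.5(pb + 54) = -566 + 6.5pb. Setting this equal to demand: 1216 - 7pb = -566 + 6.5pb, so pb = 132.
Sellers receive ps = 132 + 54 = 186; q' = 1216 − 7·132 = 292.
The subsidy expands output by 292 − 110 = 182 past the efficient level; on those units the gap between marginal cost and willingness to pay runs from 0 up to 54.
DWL = ½ × 54 × 182 = 4914.

Deadweight loss = $4914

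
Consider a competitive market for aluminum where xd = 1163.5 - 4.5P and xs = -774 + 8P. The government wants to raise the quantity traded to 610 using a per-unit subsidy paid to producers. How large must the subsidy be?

At x = 610, invert demand for the buyer price: Pb = (1163.5 − 610)/4.5 = 123; invert supply for the seller price: Ps = (610 − (-774))/8 = 173.
The subsidy must fill the gap: s = Ps − Pb = 173 − 123 = 50.

Required subsidy s = 50 per unit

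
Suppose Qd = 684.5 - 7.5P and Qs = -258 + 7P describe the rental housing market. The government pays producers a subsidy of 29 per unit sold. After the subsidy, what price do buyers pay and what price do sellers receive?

Buyers pay 51; sellers receive 80

Pre-subsidy: 684.5 - 7.5P = -258 + 7P gives P* = 65, Q* = 197.
With the subsidy, sellers receive Ps = Pb + 29 for each unit, where Pb is the price buyers pay.
Supply in terms of Pb becomes Qs = -258 + 7(Pb + 29) = -55 + 7Pb. Setting this equal to demand: 684.5 - 7.5Pb = -55 + 7Pb, so Pb = 51.
Sellers receive Ps = 51 + 29 = 80; Q' = 684.5 − 7.5·51 = 302.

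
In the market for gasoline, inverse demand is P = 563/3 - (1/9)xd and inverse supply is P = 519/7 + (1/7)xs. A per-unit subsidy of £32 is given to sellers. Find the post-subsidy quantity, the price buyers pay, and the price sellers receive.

Pre-subsidy: 563/3 - (1/9)x = 519/7 + (1/7)x gives x* = 447 and P* = 138.
With the subsidy, sellers receive Ps = Pb + 32 for each unit, where Pb is the price buyers pay.
On the curves, Pb = 563/3 - (1/9)x and Ps = 519/7 + (1/7)x; the wedge Ps − Pb = 32 gives 519/7 + (1/7)x − (563/3 - (1/9)x) = 32, so x' = 573.
Then Pb = 563/3 − (1/9)·573 = 124 and Ps = 519/7 + (1/7)·573 = 156.

x' = 573; buyers pay £124; sellers receive £156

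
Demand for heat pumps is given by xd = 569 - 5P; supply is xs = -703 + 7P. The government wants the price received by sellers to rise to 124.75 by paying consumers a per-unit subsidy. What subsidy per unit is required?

Required subsidy s = 45 per unit

At a seller price of 124.75, quantity supplied is -703 + 7·124.75 = 170.25.
Buyers absorb 170.25 only when they pay Pb with 569 − 5·Pb = 170.25, i.e. Pb = 79.75.
s = Ps − Pb = 124.75 − 79.75 = 45.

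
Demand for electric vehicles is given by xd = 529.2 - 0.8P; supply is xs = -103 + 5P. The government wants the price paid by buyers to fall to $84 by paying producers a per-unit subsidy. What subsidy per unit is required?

At a buyer price of 84, quantity demanded is 529.2 − 0.8·84 = 462.
Sellers supply 462 only when they receive Ps with -103 + 5·Ps = 462, i.e. Ps = 113.
s = Ps − Pb = 113 − 84 = 29.

Required subsidy s = $29 per unit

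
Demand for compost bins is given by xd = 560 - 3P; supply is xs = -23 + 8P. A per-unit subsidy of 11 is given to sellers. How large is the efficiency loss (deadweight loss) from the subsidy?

Pre-subsidy: 560 - 3P = -23 + 8P gives P* = 53, x* = 401.
With the subsidy, sellers receive Ps = Pb + 11 for each unit, where Pb is the price buyers pay.
Supply in terms of Pb becomes xs = -23 + 8(Pb + 11) = 65 + 8Pb. Setting this equal to demand: 560 - 3Pb = 65 + 8Pb, so Pb = 45.
Sellers receive Ps = 45 + 11 = 56; x' = 560 − 3·45 = 425.
The subsidy expands output by 425 − 401 = 24 past the efficient level; on those units the gap between marginal cost and willingness to pay runs from 0 up to 11.
DWL = ½ × 11 × 24 = 132.

Deadweight loss = 132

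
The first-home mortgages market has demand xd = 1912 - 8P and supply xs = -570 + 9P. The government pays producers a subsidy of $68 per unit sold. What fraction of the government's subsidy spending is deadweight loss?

DWL / government spending = 6/43

Pre-subsidy: 1912 - 8P = -570 + 9P gives P* = 146, x* = 744.
With the subsidy, sellers receive Ps = Pb + 68 for each unit, where Pb is the price buyers pay.
Supply in terms of Pb becomes xs = -570 + 9(Pb + 68) = 42 + 9Pb. Setting this equal to demand: 1912 - 8Pb = 42 + 9Pb, so Pb = 110.
Sellers receive Ps = 110 + 68 = 178; x' = 1912 − 8·110 = 1032.
ΔCS = ½(744 + 1032)(146 − 110) = 31968; ΔPS = ½(744 + 1032)(178 − 146) = 28416.
Government spending = 68 × 1032 = 70176.
DWL = ½ × 68 × (1032 − 744) = 9792; fraction = 9792 / 70176 = 6/43.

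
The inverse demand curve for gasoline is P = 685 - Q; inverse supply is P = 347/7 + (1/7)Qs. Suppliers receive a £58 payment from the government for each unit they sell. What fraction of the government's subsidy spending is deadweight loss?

Pre-subsidy: 685 - Q = 347/7 + (1/7)Q gives Q* = 556 and P* = 129.
With the subsidy, sellers receive Ps = Pb + 58 for each unit, where Pb is the price buyers pay.
On the curves, Pb = 685 - Q and Ps = 347/7 + (1/7)Q; the wedge Ps − Pb = 58 gives 347/7 + (1/7)Q − (685 - Q) = 58, so Q' = 606.75.
Then Pb = 685 − 1·606.75 = 78.25 and Ps = 347/7 + (1/7)·606.75 = 136.25.
ΔCS = ½(556 + 606.75)(129 − 78.25) = 29504.78125; ΔPS = ½(556 + 606.75)(136.25 − 129) = 4214.96875.
Government spending = 58 × 606.75 = 35191.5.
DWL = ½ × 58 × (606.75 − 556) = 1471.75; fraction = 1471.75 / 35191.5 = 203/4854.

DWL / government spending = 203/4854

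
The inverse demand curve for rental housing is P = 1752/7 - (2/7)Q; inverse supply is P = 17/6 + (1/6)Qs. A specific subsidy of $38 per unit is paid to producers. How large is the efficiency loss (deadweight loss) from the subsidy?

Pre-subsidy: 1752/7 - (2/7)Q = 17/6 + (1/6)Q gives Q* = 547 and P* = 94.
With the subsidy, sellers receive Ps = Pb + 38 for each unit, where Pb is the price buyers pay.
On the curves, Pb = 1752/7 - (2/7)Q and Ps = 17/6 + (1/6)Q; the wedge Ps − Pb = 38 gives 17/6 + (1/6)Q − (1752/7 - (2/7)Q) = 38, so Q' = 631.
Then Pb = 1752/7 − (2/7)·631 = 70 and Ps = 17/6 + (1/6)·631 = 108.
The subsidy expands output by 631 − 547 = 84 past the efficient level; on those units the gap between marginal cost and willingness to pay runs from 0 up to 38.
DWL = ½ × 38 × 84 = 1596.

Deadweight loss = $1596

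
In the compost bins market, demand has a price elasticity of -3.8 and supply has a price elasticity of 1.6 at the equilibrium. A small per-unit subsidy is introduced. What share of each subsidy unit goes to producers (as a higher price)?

Producer share = 19/27

For a small subsidy around the equilibrium, the benefit split depends on the relative slopes, which at a point are proportional to the elasticities.
Buyer share = εs/(εs + |εd|) = 1.6/(1.6 + 3.8) = 8/27; seller share = |εd|/(εs + |εd|) = 19/27.
So producers capture 19/27 of the subsidy.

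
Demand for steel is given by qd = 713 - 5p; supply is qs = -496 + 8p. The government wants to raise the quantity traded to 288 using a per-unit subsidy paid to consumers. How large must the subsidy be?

Required subsidy s = 13 per unit

At q = 288, invert demand for the buyer price: pb = (713 − 288)/5 = 85; invert supply for the seller price: ps = (288 − (-496))/8 = 98.
The subsidy must fill the gap: s = ps − pb = 98 − 85 = 13.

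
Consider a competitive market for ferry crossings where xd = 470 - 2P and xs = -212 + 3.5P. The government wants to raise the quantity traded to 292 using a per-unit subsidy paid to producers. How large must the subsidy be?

Required subsidy s = 55 per unit

At x = 292, invert demand for the buyer price: Pb = (470 − 292)/2 = 89; invert supply for the seller price: Ps = (292 − (-212))/3.5 = 144.
The subsidy must fill the gap: s = Ps − Pb = 144 − 89 = 55.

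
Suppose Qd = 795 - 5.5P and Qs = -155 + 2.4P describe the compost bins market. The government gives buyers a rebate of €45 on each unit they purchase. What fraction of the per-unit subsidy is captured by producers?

Pre-subsidy: 795 - 5.5P = -155 + 2.4P gives P* = 9500/79, Q* = 10555/79.
With the rebate, buyers effectively pay Pb = Ps − 45, where Ps is the price sellers receive.
Demand in terms of Ps becomes Qd = 795 − 5.5(Ps − 45) = 1042.5 - 5.5Ps. Setting this equal to supply: 1042.5 - 5.5Ps = -155 + 2.4Ps, so Ps = 11975/79.
Buyers pay Pb = 11975/79 − 45 = 8420/79; Q' = -155 + 2.4·(11975/79) = 16495/79.
Buyers' price falls by P* − Pb = 9500/79 − 8420/79 = 1080/79; sellers' price rises by Ps − P* = 11975/79 − 9500/79 = 2475/79.
So producers capture (2475/79)/45 = 55/79 of each unit of subsidy.

Producer share = 55/79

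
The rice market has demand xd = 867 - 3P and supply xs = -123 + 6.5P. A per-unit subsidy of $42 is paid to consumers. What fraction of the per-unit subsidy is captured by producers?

Producer share = 6/19

Pre-subsidy: 867 - 3P = -123 + 6.5P gives P* = 1980/19, x* = 10533/19.
With the rebate, buyers effectively pay Pb = Ps − 42, where Ps is the price sellers receive.
Demand in terms of Ps becomes xd = 867 − 3(Ps − 42) = 993 - 3Ps. Setting this equal to supply: 993 - 3Ps = -123 + 6.5Ps, so Ps = 2232/19.
Buyers pay Pb = 2232/19 − 42 = 1434/19; x' = -123 + 6.5·(2232/19) = 12171/19.
Buyers' price falls by P* − Pb = 1980/19 − 1434/19 = 546/19; sellers' price rises by Ps − P* = 2232/19 − 1980/19 = 252/19.
So producers capture (252/19)/42 = 6/19 of each unit of subsidy.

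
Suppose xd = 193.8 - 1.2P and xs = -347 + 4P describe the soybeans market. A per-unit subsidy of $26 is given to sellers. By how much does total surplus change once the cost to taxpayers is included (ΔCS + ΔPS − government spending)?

Pre-subsidy: 193.8 - 1.2P = -347 + 4P gives P* = 104, x* = 69.
With the subsidy, sellers receive Ps = Pb + 26 for each unit, where Pb is the price buyers pay.
Supply in terms of Pb becomes xs = -347 + 4(Pb + 26) = -243 + 4Pb. Setting this equal to demand: 193.8 - 1.2Pb = -243 + 4Pb, so Pb = 84.
Sellers receive Ps = 84 + 26 = 110; x' = 193.8 − 1.2·84 = 93.
ΔCS = ½(69 + 93)(104 − 84) = 1620; ΔPS = ½(69 + 93)(110 − 104) = 486.
Government spending = 26 × 93 = 2418.
Net change = 1620 + 486 − 2418 = -312. The loss equals the DWL triangle ½·26·24.

Net change in total surplus = -$312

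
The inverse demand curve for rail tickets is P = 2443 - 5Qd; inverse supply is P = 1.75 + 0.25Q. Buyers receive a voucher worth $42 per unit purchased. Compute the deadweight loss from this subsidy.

Pre-subsidy: 2443 - 5Q = 1.75 + 0.25Q gives Q* = 465 and P* = 118.
With the rebate, buyers effectively pay Pb = Ps − 42, where Ps is the price sellers receive.
On the curves, Pb = 2443 - 5Q and Ps = 1.75 + 0.25Q; the wedge Ps − Pb = 42 gives 1.75 + 0.25Q − (2443 - 5Q) = 42, so Q' = 473.
Then Pb = 2443 − 5·473 = 78 and Ps = 1.75 + 0.25·473 = 120.
The subsidy expands output by 473 − 465 = 8 past the efficient level; on those units the gap between marginal cost and willingness to pay runs from 0 up to 42.
DWL = ½ × 42 × 8 = 168.

Deadweight loss = $168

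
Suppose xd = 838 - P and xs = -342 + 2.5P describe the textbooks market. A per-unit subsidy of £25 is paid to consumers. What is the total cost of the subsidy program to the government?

Pre-subsidy: 838 - P = -342 + 2.5P gives P* = 2360/7, x* = 3506/7.
With the rebate, buyers effectively pay Pb = Ps − 25, where Ps is the price sellers receive.
Demand in terms of Ps becomes xd = 838 − 1(Ps − 25) = 863 - Ps. Setting this equal to supply: 863 - Ps = -342 + 2.5Ps, so Ps = 2410/7.
Buyers pay Pb = 2410/7 − 25 = 2235/7; x' = -342 + 2.5·(2410/7) = 3631/7.
Government outlay = subsidy × quantity = 25 × 3631/7 = 90775/7.

Government cost = 90775/7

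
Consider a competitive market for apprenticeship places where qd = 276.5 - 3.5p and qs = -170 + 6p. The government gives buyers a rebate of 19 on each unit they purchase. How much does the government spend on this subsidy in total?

Pre-subsidy: 276.5 - 3.5p = -170 + 6p gives p* = 47, q* = 112.
With the rebate, buyers effectively pay pb = ps − 19, where ps is the price sellers receive.
Demand in terms of ps becomes qd = 276.5 − 3.5(ps − 19) = 343 - 3.5ps. Setting this equal to supply: 343 - 3.5ps = -170 + 6ps, so ps = 54.
Buyers pay pb = 54 − 19 = 35; q' = -170 + 6·54 = 154.
Government outlay = subsidy × quantity = 19 × 154 = 2926.

Government cost = 2926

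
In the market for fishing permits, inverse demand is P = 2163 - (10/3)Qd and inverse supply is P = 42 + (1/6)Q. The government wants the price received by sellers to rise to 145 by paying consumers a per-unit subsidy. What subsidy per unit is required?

Required subsidy s = 42 per unit

At a seller price of 145, quantity supplied is -252 + 6·145 = 618.
Buyers absorb 618 only when they pay Pb = 2163 − (10/3)·618 = 103.
s = Ps − Pb = 145 − 103 = 42.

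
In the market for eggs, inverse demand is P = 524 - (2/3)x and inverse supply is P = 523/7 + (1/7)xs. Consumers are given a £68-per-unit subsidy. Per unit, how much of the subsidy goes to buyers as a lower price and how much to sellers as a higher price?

Buyers gain £56 per unit; sellers gain £12 per unit

Pre-subsidy: 524 - (2/3)x = 523/7 + (1/7)x gives x* = 555 and P* = 154.
With the rebate, buyers effectively pay Pb = Ps − 68, where Ps is the price sellers receive.
On the curves, Pb = 524 - (2/3)x and Ps = 523/7 + (1/7)x; the wedge Ps − Pb = 68 gives 523/7 + (1/7)x − (524 - (2/3)x) = 68, so x' = 639.
Then Pb = 524 − (2/3)·639 = 98 and Ps = 523/7 + (1/7)·639 = 166.
Buyers' price falls by P* − Pb = 154 − 98 = 56; sellers' price rises by Ps − P* = 166 − 154 = 12.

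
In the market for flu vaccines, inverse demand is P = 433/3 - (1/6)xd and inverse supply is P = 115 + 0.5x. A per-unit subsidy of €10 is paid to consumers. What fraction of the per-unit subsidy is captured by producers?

Producer share = 0.75

Pre-subsidy: 433/3 - (1/6)x = 115 + 0.5x gives x* = 44 and P* = 137.
With the rebate, buyers effectively pay Pb = Ps − 10, where Ps is the price sellers receive.
On the curves, Pb = 433/3 - (1/6)x and Ps = 115 + 0.5x; the wedge Ps − Pb = 10 gives 115 + 0.5x − (433/3 - (1/6)x) = 10, so x' = 59.
Then Pb = 433/3 − (1/6)·59 = 134.5 and Ps = 115 + 0.5·59 = 144.5.
Buyers' price falls by P* − Pb = 137 − 134.5 = 2.5; sellers' price rises by Ps − P* = 144.5 − 137 = 7.5.
So producers capture 7.5/10 = 0.75 of each unit of subsidy.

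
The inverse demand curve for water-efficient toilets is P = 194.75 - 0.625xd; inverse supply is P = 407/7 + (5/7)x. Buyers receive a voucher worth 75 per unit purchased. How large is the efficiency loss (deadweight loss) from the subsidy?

Pre-subsidy: 194.75 - 0.625x = 407/7 + (5/7)x gives x* = 102 and P* = 131.
With the rebate, buyers effectively pay Pb = Ps − 75, where Ps is the price sellers receive.
On the curves, Pb = 194.75 - 0.625x and Ps = 407/7 + (5/7)x; the wedge Ps − Pb = 75 gives 407/7 + (5/7)x − (194.75 - 0.625x) = 75, so x' = 158.
Then Pb = 194.75 − 0.625·158 = 96 and Ps = 407/7 + (5/7)·158 = 171.
The subsidy expands output by 158 − 102 = 56 past the efficient level; on those units the gap between marginal cost and willingness to pay runs from 0 up to 75.
DWL = ½ × 75 × 56 = 2100.

Deadweight loss = 2100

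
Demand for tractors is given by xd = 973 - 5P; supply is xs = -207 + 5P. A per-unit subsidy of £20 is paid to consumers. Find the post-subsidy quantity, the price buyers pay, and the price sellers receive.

x' = 433; buyers pay £108; sellers receive £128

Pre-subsidy: 973 - 5P = -207 + 5P gives P* = 118, x* = 383.
With the rebate, buyers effectively pay Pb = Ps − 20, where Ps is the price sellers receive.
Demand in terms of Ps becomes xd = 973 − 5(Ps − 20) = 1073 - 5Ps. Setting this equal to supply: 1073 - 5Ps = -207 + 5Ps, so Ps = 128.
Buyers pay Pb = 128 − 20 = 108; x' = -207 + 5·128 = 433.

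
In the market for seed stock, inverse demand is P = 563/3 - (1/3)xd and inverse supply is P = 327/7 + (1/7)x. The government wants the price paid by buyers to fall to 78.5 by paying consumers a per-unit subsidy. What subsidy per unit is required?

Required subsidy s = 15 per unit

At a buyer price of 78.5, quantity demanded is 563 − 3·78.5 = 327.5.
Sellers supply 327.5 only when they receive Ps = 327/7 + (1/7)·327.5 = 93.5.
s = Ps − Pb = 93.5 − 78.5 = 15.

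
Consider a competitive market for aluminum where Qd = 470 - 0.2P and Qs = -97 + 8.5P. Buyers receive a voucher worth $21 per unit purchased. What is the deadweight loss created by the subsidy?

Pre-subsidy: 470 - 0.2P = -97 + 8.5P gives P* = 1890/29, Q* = 13252/29.
With the rebate, buyers effectively pay Pb = Ps − 21, where Ps is the price sellers receive.
Demand in terms of Ps becomes Qd = 470 − 0.2(Ps − 21) = 474.2 - 0.2Ps. Setting this equal to supply: 474.2 - 0.2Ps = -97 + 8.5Ps, so Ps = 1904/29.
Buyers pay Pb = 1904/29 − 21 = 1295/29; Q' = -97 + 8.5·(1904/29) = 13371/29.
The subsidy expands output by 13371/29 − 13252/29 = 119/29 past the efficient level; on those units the gap between marginal cost and willingness to pay runs from 0 up to 21.
DWL = ½ × 21 × 119/29 = 2499/58.

Deadweight loss = 2499/58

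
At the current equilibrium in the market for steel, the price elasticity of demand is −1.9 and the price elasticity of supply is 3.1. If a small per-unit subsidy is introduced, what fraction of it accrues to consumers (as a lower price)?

For a small subsidy around the equilibrium, the benefit split depends on the relative slopes, which at a point are proportional to the elasticities.
Buyer share = εs/(εs + |εd|) = 3.1/(3.1 + 1.9) = 0.62; seller share = |εd|/(εs + |εd|) = 0.38.

Consumer share = 0.62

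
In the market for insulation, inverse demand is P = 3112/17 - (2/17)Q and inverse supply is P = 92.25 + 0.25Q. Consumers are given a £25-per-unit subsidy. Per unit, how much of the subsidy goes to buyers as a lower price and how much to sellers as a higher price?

Buyers gain £8 per unit; sellers gain £17 per unit

Pre-subsidy: 3112/17 - (2/17)Q = 92.25 + 0.25Q gives Q* = 247 and P* = 154.
With the rebate, buyers effectively pay Pb = Ps − 25, where Ps is the price sellers receive.
On the curves, Pb = 3112/17 - (2/17)Q and Ps = 92.25 + 0.25Q; the wedge Ps − Pb = 25 gives 92.25 + 0.25Q − (3112/17 - (2/17)Q) = 25, so Q' = 315.
Then Pb = 3112/17 − (2/17)·315 = 146 and Ps = 92.25 + 0.25·315 = 171.
Buyers' price falls by P* − Pb = 154 − 146 = 8; sellers' price rises by Ps − P* = 171 − 154 = 17.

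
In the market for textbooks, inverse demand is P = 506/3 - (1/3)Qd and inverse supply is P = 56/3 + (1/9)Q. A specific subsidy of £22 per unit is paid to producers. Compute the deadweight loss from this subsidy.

Pre-subsidy: 506/3 - (1/3)Q = 56/3 + (1/9)Q gives Q* = 337.5 and P* = 337/6.
With the subsidy, sellers receive Ps = Pb + 22 for each unit, where Pb is the price buyers pay.
On the curves, Pb = 506/3 - (1/3)Q and Ps = 56/3 + (1/9)Q; the wedge Ps − Pb = 22 gives 56/3 + (1/9)Q − (506/3 - (1/3)Q) = 22, so Q' = 387.
Then Pb = 506/3 − (1/3)·387 = 119/3 and Ps = 56/3 + (1/9)·387 = 185/3.
The subsidy expands output by 387 − 337.5 = 49.5 past the efficient level; on those units the gap between marginal cost and willingness to pay runs from 0 up to 22.
DWL = ½ × 22 × 49.5 = 544.5.

Deadweight loss = £544.5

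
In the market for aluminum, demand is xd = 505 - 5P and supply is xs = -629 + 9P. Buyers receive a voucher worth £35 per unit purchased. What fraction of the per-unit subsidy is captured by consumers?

Pre-subsidy: 505 - 5P = -629 + 9P gives P* = 81, x* = 100.
With the rebate, buyers effectively pay Pb = Ps − 35, where Ps is the price sellers receive.
Demand in terms of Ps becomes xd = 505 − 5(Ps − 35) = 680 - 5Ps. Setting this equal to supply: 680 - 5Ps = -629 + 9Ps, so Ps = 93.5.
Buyers pay Pb = 93.5 − 35 = 58.5; x' = -629 + 9·93.5 = 212.5.
Buyers' price falls by P* − Pb = 81 − 58.5 = 22.5; sellers' price rises by Ps − P* = 93.5 − 81 = 12.5.
So consumers capture 22.5/35 = 9/14 of each unit of subsidy.

Consumer share = 9/14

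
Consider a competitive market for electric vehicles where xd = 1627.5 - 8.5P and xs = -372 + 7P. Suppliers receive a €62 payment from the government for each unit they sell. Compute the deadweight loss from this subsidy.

Pre-subsidy: 1627.5 - 8.5P = -372 + 7P gives P* = 129, x* = 531.
With the subsidy, sellers receive Ps = Pb + 62 for each unit, where Pb is the price buyers pay.
Supply in terms of Pb becomes xs = -372 + 7(Pb + 62) = 62 + 7Pb. Setting this equal to demand: 1627.5 - 8.5Pb = 62 + 7Pb, so Pb = 101.
Sellers receive Ps = 101 + 62 = 163; x' = 1627.5 − 8.5·101 = 769.
The subsidy expands output by 769 − 531 = 238 past the efficient level; on those units the gap between marginal cost and willingness to pay runs from 0 up to 62.
DWL = ½ × 62 × 238 = 7378.

Deadweight loss = €7378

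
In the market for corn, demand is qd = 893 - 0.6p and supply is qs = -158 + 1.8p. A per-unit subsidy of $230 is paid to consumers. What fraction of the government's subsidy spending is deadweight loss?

Pre-subsidy: 893 - 0.6p = -158 + 1.8p gives p* = 5255/12, q* = 630.25.
With the rebate, buyers effectively pay pb = ps − 230, where ps is the price sellers receive.
Demand in terms of ps becomes qd = 893 − 0.6(ps − 230) = 1031 - 0.6ps. Setting this equal to supply: 1031 - 0.6ps = -158 + 1.8ps, so ps = 5945/12.
Buyers pay pb = 5945/12 − 230 = 3185/12; q' = -158 + 1.8·(5945/12) = 733.75.
ΔCS = ½(630.25 + 733.75)(5255/12 − 3185/12) = 117645; ΔPS = ½(630.25 + 733.75)(5945/12 − 5255/12) = 39215.
Government spending = 230 × 733.75 = 168762.5.
DWL = ½ × 230 × (733.75 − 630.25) = 11902.5; fraction = 11902.5 / 168762.5 = 207/2935.

DWL / government spending = 207/2935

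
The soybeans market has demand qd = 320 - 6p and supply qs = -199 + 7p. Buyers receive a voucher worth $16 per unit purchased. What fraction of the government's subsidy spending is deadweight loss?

Pre-subsidy: 320 - 6p = -199 + 7p gives p* = 519/13, q* = 1046/13.
With the rebate, buyers effectively pay pb = ps − 16, where ps is the price sellers receive.
Demand in terms of ps becomes qd = 320 − 6(ps − 16) = 416 - 6ps. Setting this equal to supply: 416 - 6ps = -199 + 7ps, so ps = 615/13.
Buyers pay pb = 615/13 − 16 = 407/13; q' = -199 + 7·(615/13) = 1718/13.
ΔCS = ½(1046/13 + 1718/13)(519/13 − 407/13) = 154784/169; ΔPS = ½(1046/13 + 1718/13)(615/13 − 519/13) = 132672/169.
Government spending = 16 × 1718/13 = 27488/13.
DWL = ½ × 16 × (1718/13 − 1046/13) = 5376/13; fraction = (5376/13) / (27488/13) = 168/859.

DWL / government spending = 168/859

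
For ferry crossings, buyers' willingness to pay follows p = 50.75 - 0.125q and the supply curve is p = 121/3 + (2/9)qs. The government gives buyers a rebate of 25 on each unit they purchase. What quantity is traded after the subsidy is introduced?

Pre-subsidy: 50.75 - 0.125q = 121/3 + (2/9)q gives q* = 30 and p* = 47.
With the rebate, buyers effectively pay pb = ps − 25, where ps is the price sellers receive.
On the curves, pb = 50.75 - 0.125q and ps = 121/3 + (2/9)q; the wedge ps − pb = 25 gives 121/3 + (2/9)q − (50.75 - 0.125q) = 25, so q' = 102.
Then pb = 50.75 − 0.125·102 = 38 and ps = 121/3 + (2/9)·102 = 63.

q' = 102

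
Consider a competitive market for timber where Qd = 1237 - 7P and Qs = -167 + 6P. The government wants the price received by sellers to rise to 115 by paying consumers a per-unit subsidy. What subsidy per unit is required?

Required subsidy s = 13 per unit

At a seller price of 115, quantity supplied is -167 + 6·115 = 523.
Buyers absorb 523 only when they pay Pb with 1237 − 7·Pb = 523, i.e. Pb = 102.
s = Ps − Pb = 115 − 102 = 13.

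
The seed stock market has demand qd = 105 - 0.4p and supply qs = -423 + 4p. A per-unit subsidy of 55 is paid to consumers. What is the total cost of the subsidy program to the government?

Government cost = 4235

Pre-subsidy: 105 - 0.4p = -423 + 4p gives p* = 120, q* = 57.
With the rebate, buyers effectively pay pb = ps − 55, where ps is the price sellers receive.
Demand in terms of ps becomes qd = 105 − 0.4(ps − 55) = 127 - 0.4ps. Setting this equal to supply: 127 - 0.4ps = -423 + 4ps, so ps = 125.
Buyers pay pb = 125 − 55 = 70; q' = -423 + 4·125 = 77.
Government outlay = subsidy × quantity = 55 × 77 = 4235.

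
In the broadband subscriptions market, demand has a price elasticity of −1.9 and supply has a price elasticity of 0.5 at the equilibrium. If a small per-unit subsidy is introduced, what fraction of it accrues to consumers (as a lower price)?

Consumer share = 5/24

For a small subsidy around the equilibrium, the benefit split depends on the relative slopes, which at a point are proportional to the elasticities.
Buyer share = εs/(εs + |εd|) = 0.5/(0.5 + 1.9) = 5/24; seller share = |εd|/(εs + |εd|) = 19/24.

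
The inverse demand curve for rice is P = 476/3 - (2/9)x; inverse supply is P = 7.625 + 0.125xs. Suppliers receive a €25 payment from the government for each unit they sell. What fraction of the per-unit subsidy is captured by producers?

Producer share = 0.36

Pre-subsidy: 476/3 - (2/9)x = 7.625 + 0.125x gives x* = 435 and P* = 62.
With the subsidy, sellers receive Ps = Pb + 25 for each unit, where Pb is the price buyers pay.
On the curves, Pb = 476/3 - (2/9)x and Ps = 7.625 + 0.125x; the wedge Ps − Pb = 25 gives 7.625 + 0.125x − (476/3 - (2/9)x) = 25, so x' = 507.
Then Pb = 476/3 − (2/9)·507 = 46 and Ps = 7.625 + 0.125·507 = 71.
Buyers' price falls by P* − Pb = 62 − 46 = 16; sellers' price rises by Ps − P* = 71 − 62 = 9.
So producers capture 9/25 = 0.36 of each unit of subsidy.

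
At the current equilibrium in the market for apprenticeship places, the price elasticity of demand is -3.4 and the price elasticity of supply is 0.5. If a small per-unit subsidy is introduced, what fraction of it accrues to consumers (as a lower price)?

Consumer share = 5/39

For a small subsidy around the equilibrium, the benefit split depends on the relative slopes, which at a point are proportional to the elasticities.
Buyer share = εs/(εs + |εd|) = 0.5/(0.5 + 3.4) = 5/39; seller share = |εd|/(εs + |εd|) = 34/39.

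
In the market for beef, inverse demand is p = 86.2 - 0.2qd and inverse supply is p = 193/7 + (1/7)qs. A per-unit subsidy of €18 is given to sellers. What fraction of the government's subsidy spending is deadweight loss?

Pre-subsidy: 86.2 - 0.2q = 193/7 + (1/7)q gives q* = 171 and p* = 52.
With the subsidy, sellers receive ps = pb + 18 for each unit, where pb is the price buyers pay.
On the curves, pb = 86.2 - 0.2q and ps = 193/7 + (1/7)q; the wedge ps − pb = 18 gives 193/7 + (1/7)q − (86.2 - 0.2q) = 18, so q' = 223.5.
Then pb = 86.2 − 0.2·223.5 = 41.5 and ps = 193/7 + (1/7)·223.5 = 59.5.
ΔCS = ½(171 + 223.5)(52 − 41.5) = 2071.125; ΔPS = ½(171 + 223.5)(59.5 − 52) = 1479.375.
Government spending = 18 × 223.5 = 4023.
DWL = ½ × 18 × (223.5 − 171) = 472.5; fraction = 472.5 / 4023 = 35/298.

DWL / government spending = 35/298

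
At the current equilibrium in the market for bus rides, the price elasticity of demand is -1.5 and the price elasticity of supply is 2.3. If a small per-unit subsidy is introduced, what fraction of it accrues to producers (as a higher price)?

Producer share = 15/38

For a small subsidy around the equilibrium, the benefit split depends on the relative slopes, which at a point are proportional to the elasticities.
Buyer share = εs/(εs + |εd|) = 2.3/(2.3 + 1.5) = 23/38; seller share = |εd|/(εs + |εd|) = 15/38.
So producers capture 15/38 of the subsidy.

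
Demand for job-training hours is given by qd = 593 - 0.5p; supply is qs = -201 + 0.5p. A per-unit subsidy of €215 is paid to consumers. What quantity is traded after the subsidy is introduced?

q' = 249.75

Pre-subsidy: 593 - 0.5p = -201 + 0.5p gives p* = 794, q* = 196.
With the rebate, buyers effectively pay pb = ps − 215, where ps is the price sellers receive.
Demand in terms of ps becomes qd = 593 − 0.5(ps − 215) = 700.5 - 0.5ps. Setting this equal to supply: 700.5 - 0.5ps = -201 + 0.5ps, so ps = 901.5.
Buyers pay pb = 901.5 − 215 = 686.5; q' = -201 + 0.5·901.5 = 249.75.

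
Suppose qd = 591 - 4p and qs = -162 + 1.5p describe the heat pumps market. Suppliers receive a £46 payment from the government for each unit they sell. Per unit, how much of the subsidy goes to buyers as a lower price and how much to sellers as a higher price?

Pre-subsidy: 591 - 4p = -162 + 1.5p gives p* = 1506/11, q* = 477/11.
With the subsidy, sellers receive ps = pb + 46 for each unit, where pb is the price buyers pay.
Supply in terms of pb becomes qs = -162 + 1.5(pb + 46) = -93 + 1.5pb. Setting this equal to demand: 591 - 4pb = -93 + 1.5pb, so pb = 1368/11.
Sellers receive ps = 1368/11 + 46 = 1874/11; q' = 591 − 4·(1368/11) = 1029/11.
Buyers' price falls by p* − pb = 1506/11 − 1368/11 = 138/11; sellers' price rises by ps − p* = 1874/11 − 1506/11 = 368/11.

Buyers gain 138/11 per unit; sellers gain 368/11 per unit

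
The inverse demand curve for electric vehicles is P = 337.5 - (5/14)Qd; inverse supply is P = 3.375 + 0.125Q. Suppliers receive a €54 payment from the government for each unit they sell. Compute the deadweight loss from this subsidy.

Deadweight loss = €3024

Pre-subsidy: 337.5 - (5/14)Q = 3.375 + 0.125Q gives Q* = 693 and P* = 90.
With the subsidy, sellers receive Ps = Pb + 54 for each unit, where Pb is the price buyers pay.
On the curves, Pb = 337.5 - (5/14)Q and Ps = 3.375 + 0.125Q; the wedge Ps − Pb = 54 gives 3.375 + 0.125Q − (337.5 - (5/14)Q) = 54, so Q' = 805.
Then Pb = 337.5 − (5/14)·805 = 50 and Ps = 3.375 + 0.125·805 = 104.
The subsidy expands output by 805 − 693 = 112 past the efficient level; on those units the gap between marginal cost and willingness to pay runs from 0 up to 54.
DWL = ½ × 54 × 112 = 3024.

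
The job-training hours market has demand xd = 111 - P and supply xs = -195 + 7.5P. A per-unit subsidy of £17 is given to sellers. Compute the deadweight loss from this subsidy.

Deadweight loss = £127.5

Pre-subsidy: 111 - P = -195 + 7.5P gives P* = 36, x* = 75.
With the subsidy, sellers receive Ps = Pb + 17 for each unit, where Pb is the price buyers pay.
Supply in terms of Pb becomes xs = -195 + 7.5(Pb + 17) = -67.5 + 7.5Pb. Setting this equal to demand: 111 - Pb = -67.5 + 7.5Pb, so Pb = 21.
Sellers receive Ps = 21 + 17 = 38; x' = 111 − 1·21 = 90.
The subsidy expands output by 90 − 75 = 15 past the efficient level; on those units the gap between marginal cost and willingness to pay runs from 0 up to 17.
DWL = ½ × 17 × 15 = 127.5.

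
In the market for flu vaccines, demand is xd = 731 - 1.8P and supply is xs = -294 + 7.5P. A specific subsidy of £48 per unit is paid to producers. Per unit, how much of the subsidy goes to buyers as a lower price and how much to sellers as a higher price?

Buyers gain 1200/31 per unit; sellers gain 288/31 per unit

Pre-subsidy: 731 - 1.8P = -294 + 7.5P gives P* = 10250/93, x* = 16511/31.
With the subsidy, sellers receive Ps = Pb + 48 for each unit, where Pb is the price buyers pay.
Supply in terms of Pb becomes xs = -294 + 7.5(Pb + 48) = 66 + 7.5Pb. Setting this equal to demand: 731 - 1.8Pb = 66 + 7.5Pb, so Pb = 6650/93.
Sellers receive Ps = 6650/93 + 48 = 11114/93; x' = 731 − 1.8·(6650/93) = 18671/31.
Buyers' price falls by P* − Pb = 10250/93 − 6650/93 = 1200/31; sellers' price rises by Ps − P* = 11114/93 − 10250/93 = 288/31.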